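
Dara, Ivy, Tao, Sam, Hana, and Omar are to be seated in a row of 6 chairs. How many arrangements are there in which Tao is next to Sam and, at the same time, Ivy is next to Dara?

Treat {Tao,Sam} as one block (2 orders) and {Ivy,Dara} as another (2 orders).
That leaves 4 units to arrange: 2 × 2 × 4! = 4 × 24 = 96.

96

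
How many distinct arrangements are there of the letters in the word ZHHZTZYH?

The 8 letters of ZHHZTZYH have repeats: H appearing 3 times and Z appearing 3 times.
So there are 8! / (3!·3!) = 1120 distinguishable arrangements.

1120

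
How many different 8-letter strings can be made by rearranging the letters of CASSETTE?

5040

Letter multiplicities in CASSETTE: A×1, C×1, E×2, S×2, T×2.
Dividing 8! = 40320 by 2!·2!·2! = 8 for the repeated letters gives 5040.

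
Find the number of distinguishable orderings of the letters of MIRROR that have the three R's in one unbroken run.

Treat the 3 copies of R as a single block. The multiset to arrange is then {RRR, I, M, O}, 4 items in all.
All 4 items are distinct, so there are (4)! = 24 arrangements.

24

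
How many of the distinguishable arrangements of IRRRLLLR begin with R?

140

With the first slot taken by R, it remains to arrange the other 7 letters (IRRLLLR).
Those 7 letters have L appearing 3 times and R appearing 3 times, giving (7)!/(3!·3!) = 140.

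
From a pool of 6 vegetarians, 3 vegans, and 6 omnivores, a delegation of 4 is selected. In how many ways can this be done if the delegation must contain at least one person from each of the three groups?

With no constraint there are C(15,4) = 1365 possible selections.
Selections missing a whole group: no vegetarians → C(9,4) = 126; no vegans → C(12,4) = 495; no omnivores → C(9,4) = 126.
Add back selections omitting two groups (i.e. drawn from a single group): C(6,4) + C(3,4) + C(6,4) = 30.
By inclusion–exclusion: 1365 − 747 + 30 = 648.

648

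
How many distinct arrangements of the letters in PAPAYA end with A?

30

Fix A in the last position and arrange the remaining 5 letters.
Those 5 letters have A appearing twice and P appearing twice, giving (5)!/(2!·2!) = 30.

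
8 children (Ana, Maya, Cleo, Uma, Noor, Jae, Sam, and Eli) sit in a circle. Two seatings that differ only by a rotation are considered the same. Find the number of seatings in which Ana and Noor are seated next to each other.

1440

Glue Ana and Noor into a block (2 internal orders). Seating 7 units around a circle gives (6)! arrangements.
So 2 × (6)! = 2 × 720 = 1440.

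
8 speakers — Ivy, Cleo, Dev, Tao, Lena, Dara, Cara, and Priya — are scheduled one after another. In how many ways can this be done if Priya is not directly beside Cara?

Of the 8! = 40320 arrangements, those with Priya and Cara adjacent number 2 × 7! = 10080 (treat the pair as a block with 2 internal orders).
Complementary counting: 40320 − 10080 = 30240.

30240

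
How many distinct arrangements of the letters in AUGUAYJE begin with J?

1260

With the first slot taken by J, it remains to arrange the other 7 letters (AUGUAYE).
Those 7 letters have A appearing twice and U appearing twice, giving (7)!/(2!·2!) = 1260.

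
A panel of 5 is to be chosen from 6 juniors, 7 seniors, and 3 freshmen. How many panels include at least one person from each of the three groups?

2730

Unrestricted: C(16,5) = 4368 ways to pick any 5 of the 16.
Subtract selections that omit an entire group: no juniors → C(10,5) = 252; no seniors → C(9,5) = 126; no freshmen → C(13,5) = 1287.
Add back selections omitting two groups (i.e. drawn from a single group): C(6,5) + C(7,5) + C(3,5) = 27.
By inclusion–exclusion: 4368 − 1665 + 27 = 2730.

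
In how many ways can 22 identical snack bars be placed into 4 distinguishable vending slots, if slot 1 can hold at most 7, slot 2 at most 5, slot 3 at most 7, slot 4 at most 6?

20

Without the upper bounds there are C(25,3) = 2300 ways to split 22 among 4 vending slots.
Subtract solutions that violate a single cap (substitute x_i' = x_i − (cap_i+1)): x_1 ≥ 8 gives C(17,3) = 680; x_2 ≥ 6 gives C(19,3) = 969; x_3 ≥ 8 gives C(17,3) = 680; x_4 ≥ 7 gives C(18,3) = 816. Together 3145.
Add back pairs where two caps are both exceeded: 165 + 84 + 120 + 165 + 220 + 120 = 874.
Subtract triples: 1 + 4 + 0 + 4 = 9.
By inclusion–exclusion the count is 2300 − 3145 + 874 − 9 = 20.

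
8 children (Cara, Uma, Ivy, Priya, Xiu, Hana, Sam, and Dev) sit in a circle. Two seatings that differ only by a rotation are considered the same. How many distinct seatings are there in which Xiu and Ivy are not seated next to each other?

All circular seatings of 8 people number (7)! = 5040.
Those with Xiu next to Ivy: fuse the pair into one unit and seat 7 units around a circle — 2·(6)! = 1440.
Subtracting, 5040 − 1440 = 3600.

3600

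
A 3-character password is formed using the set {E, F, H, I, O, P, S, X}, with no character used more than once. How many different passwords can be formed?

336

Choose and order 3 of the 8 symbols: the first character has 8 options, the next 7, then 6.
That product is 8 × 7 × 6 = 336.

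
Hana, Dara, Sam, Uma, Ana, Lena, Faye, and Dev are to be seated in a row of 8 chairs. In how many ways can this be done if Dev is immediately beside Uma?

Treat {Dev, Uma} as a single unit. There are 7 units to order, and the pair itself can be ordered 2 ways.
That gives 2 × 7! = 2 × 5040 = 10080.

10080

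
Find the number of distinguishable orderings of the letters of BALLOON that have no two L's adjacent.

900

There are 7!/(2!·2!) = 1260 arrangements of BALLOON in total.
If the two L's are adjacent, glue them into one block, leaving 6 items to arrange: (6)!/(2!) = 360 ways.
Hence 1260 − 360 = 900.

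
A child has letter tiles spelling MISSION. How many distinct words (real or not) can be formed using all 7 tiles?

MISSION has 7 letters with I appearing twice and S appearing twice.
So there are 7! / (2!·2!) = 1260 distinguishable arrangements.

1260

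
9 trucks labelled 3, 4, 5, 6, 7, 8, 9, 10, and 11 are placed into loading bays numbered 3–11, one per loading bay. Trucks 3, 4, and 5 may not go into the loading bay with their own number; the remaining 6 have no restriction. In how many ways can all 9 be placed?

256320

Let Aᵢ (for i ∈ {3, 4, 5}) be the placements that put truck i in its forbidden loading bay. Any j of these fix j positions, leaving (9−j)! ways to fill the rest, and there are C(3,j) ways to pick which j.
By inclusion–exclusion, the number of valid placements is Σ_{j=0}^{3} (−1)^j C(3,j)·(9−j)!.
Computing: 362880 − 120960 + 15120 − 720 = 256320.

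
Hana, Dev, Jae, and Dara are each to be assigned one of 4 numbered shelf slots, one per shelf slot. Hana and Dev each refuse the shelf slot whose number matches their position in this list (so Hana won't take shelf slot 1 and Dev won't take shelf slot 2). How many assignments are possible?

Let Aᵢ (for i ∈ {1, 2}) be the placements that put person i in their forbidden shelf slot. Any j of these fix j positions, leaving (4−j)! ways to fill the rest, and there are C(2,j) ways to pick which j.
By inclusion–exclusion, the number of valid placements is Σ_{j=0}^{2} (−1)^j C(2,j)·(4−j)!.
Computing: 24 − 12 + 2 = 14.

14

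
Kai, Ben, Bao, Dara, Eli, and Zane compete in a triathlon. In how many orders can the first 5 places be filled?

There are 6 choices for 1st place, 5 for 2nd, and so on down to 2 for position 5.
That gives 6 × 5 × 4 × 3 × 2 = 720.

720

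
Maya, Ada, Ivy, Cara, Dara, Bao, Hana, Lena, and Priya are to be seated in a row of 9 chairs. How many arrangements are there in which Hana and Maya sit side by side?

80640

Place the 7 others and the Hana-Maya pair as 8 objects in a line; the pair has 2 internal arrangements.
That gives 2 × 8! = 2 × 40320 = 80640.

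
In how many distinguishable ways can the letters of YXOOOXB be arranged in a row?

420

The 7 letters of YXOOOXB have repeats: O appearing 3 times and X appearing twice.
The number of distinct arrangements is 7!/(3!·2!) = 5040/12 = 420.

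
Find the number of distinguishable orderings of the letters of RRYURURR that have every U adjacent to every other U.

Treat the 2 copies of U as a single block. The multiset to arrange is then {UU, R, R, R, R, R, Y}, 7 items in all.
That gives (7)!/(5!) = 42 arrangements.

42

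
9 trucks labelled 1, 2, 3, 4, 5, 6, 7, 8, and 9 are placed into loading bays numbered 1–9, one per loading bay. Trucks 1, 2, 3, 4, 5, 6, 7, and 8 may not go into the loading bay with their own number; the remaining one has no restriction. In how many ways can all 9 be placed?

Let Aᵢ (for 1 ≤ i ≤ 8) be the placements that put truck i in its forbidden loading bay. Any j of these fix j positions, leaving (9−j)! ways to fill the rest, and there are C(8,j) ways to pick which j.
By inclusion–exclusion, the number of valid placements is Σ_{j=0}^{8} (−1)^j C(8,j)·(9−j)!.
Computing: 362880 − 322560 + 141120 − 40320 + 8400 − 1344 + 168 − 16 + 1 = 148329.

148329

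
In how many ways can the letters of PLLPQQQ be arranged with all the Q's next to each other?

30

Treat the 3 copies of Q as a single block. The multiset to arrange is then {QQQ, L, L, P, P}, 5 items in all.
That gives (5)!/(2!·2!) = 30 arrangements.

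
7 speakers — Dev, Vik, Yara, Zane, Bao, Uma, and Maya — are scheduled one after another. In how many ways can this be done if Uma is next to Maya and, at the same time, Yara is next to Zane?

480

Treat {Uma,Maya} as one block (2 orders) and {Yara,Zane} as another (2 orders).
That leaves 5 units to arrange: 2 × 2 × 5! = 4 × 120 = 480.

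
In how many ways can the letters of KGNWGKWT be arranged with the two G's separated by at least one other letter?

Total arrangements of KGNWGKWT: 8!/(2!·2!·2!) = 5040.
If the two G's are adjacent, glue them into one block, leaving 7 items to arrange: (7)!/(2!·2!) = 1260 ways.
Hence 5040 − 1260 = 3780.

3780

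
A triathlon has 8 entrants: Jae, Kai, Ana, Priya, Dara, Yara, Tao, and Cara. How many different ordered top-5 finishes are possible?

This is an ordered selection of 5 from 8: P(8,5).
That gives 8 × 7 × 6 × 5 × 4 = 6720.

6720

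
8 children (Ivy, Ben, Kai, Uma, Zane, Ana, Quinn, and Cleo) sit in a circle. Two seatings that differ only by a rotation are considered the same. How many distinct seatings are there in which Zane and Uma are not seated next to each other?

3600

Without the restriction there are (7)! = 5040 seatings.
Seatings with Zane beside Uma: treat them as a block with 2 internal orders, giving 2 × (6)! = 1440.
Subtracting, 5040 − 1440 = 3600.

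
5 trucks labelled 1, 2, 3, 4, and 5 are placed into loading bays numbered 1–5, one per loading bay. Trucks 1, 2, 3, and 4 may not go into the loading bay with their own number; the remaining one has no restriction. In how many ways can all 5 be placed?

Let Aᵢ (for 1 ≤ i ≤ 4) be the placements that put truck i in its forbidden loading bay. Any j of these fix j positions, leaving (5−j)! ways to fill the rest, and there are C(4,j) ways to pick which j.
By inclusion–exclusion, the number of valid placements is Σ_{j=0}^{4} (−1)^j C(4,j)·(5−j)!.
Computing: 120 − 96 + 36 − 8 + 1 = 53.

53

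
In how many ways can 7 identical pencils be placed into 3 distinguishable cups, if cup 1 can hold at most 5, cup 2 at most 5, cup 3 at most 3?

Ignoring the caps, the number of non-negative solutions to x_1+…+x_3 = 7 is C(9,2) = 36.
Subtract solutions that violate a single cap (substitute x_i' = x_i − (cap_i+1)): x_1 ≥ 6 gives C(3,2) = 3; x_2 ≥ 6 gives C(3,2) = 3; x_3 ≥ 4 gives C(5,2) = 10. Together 16.
No two caps can be exceeded simultaneously, so the pair terms are all 0.
By inclusion–exclusion the count is 36 − 16 + 0 = 20.

20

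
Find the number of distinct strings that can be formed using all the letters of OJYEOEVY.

The 8 letters of OJYEOEVY have repeats: E appearing twice, O appearing twice, and Y appearing twice.
So there are 8! / (2!·2!·2!) = 5040 distinguishable arrangements.

5040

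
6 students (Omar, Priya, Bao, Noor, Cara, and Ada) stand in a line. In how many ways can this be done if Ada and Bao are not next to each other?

480

There are 6! = 720 arrangements in all. If Ada and Bao are adjacent, merging them into one block gives 2·(5)! = 240 arrangements.
Complementary counting: 720 − 240 = 480.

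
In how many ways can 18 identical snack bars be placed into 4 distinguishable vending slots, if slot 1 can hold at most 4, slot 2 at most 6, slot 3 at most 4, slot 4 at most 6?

10

Without the upper bounds there are C(21,3) = 1330 ways to split 18 among 4 vending slots.
Subtract solutions that violate a single cap (substitute x_i' = x_i − (cap_i+1)): x_1 ≥ 5 gives C(16,3) = 560; x_2 ≥ 7 gives C(14,3) = 364; x_3 ≥ 5 gives C(16,3) = 560; x_4 ≥ 7 gives C(14,3) = 364. Together 1848.
Add back pairs where two caps are both exceeded: 84 + 165 + 84 + 84 + 35 + 84 = 536.
Subtract triples: 4 + 0 + 4 + 0 = 8.
By inclusion–exclusion the count is 1330 − 1848 + 536 − 8 = 10.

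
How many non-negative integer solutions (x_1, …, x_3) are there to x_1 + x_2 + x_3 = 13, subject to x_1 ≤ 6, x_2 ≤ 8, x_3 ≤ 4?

By stars and bars, unrestricted non-negative solutions to x_1+…+x_3 = 13 number C(13+2,2) = 105.
Subtract solutions that violate a single cap (substitute x_i' = x_i − (cap_i+1)): x_1 ≥ 7 gives C(8,2) = 28; x_2 ≥ 9 gives C(6,2) = 15; x_3 ≥ 5 gives C(10,2) = 45. Together 88.
Add back pairs where two caps are both exceeded: 0 + 3 + 0 = 3.
By inclusion–exclusion the count is 105 − 88 + 3 = 20.

20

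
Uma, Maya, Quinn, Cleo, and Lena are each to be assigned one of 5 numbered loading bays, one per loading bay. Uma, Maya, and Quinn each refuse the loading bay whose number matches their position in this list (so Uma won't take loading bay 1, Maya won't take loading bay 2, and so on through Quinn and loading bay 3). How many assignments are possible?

64

Let Aᵢ (for i ∈ {1, 2, 3}) be the placements that put person i in their forbidden loading bay. Any j of these fix j positions, leaving (5−j)! ways to fill the rest, and there are C(3,j) ways to pick which j.
By inclusion–exclusion, the number of valid placements is Σ_{j=0}^{3} (−1)^j C(3,j)·(5−j)!.
Computing: 120 − 72 + 18 − 2 = 64.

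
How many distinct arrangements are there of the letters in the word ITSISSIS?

280

The 8 letters of ITSISSIS have repeats: I appearing 3 times and S appearing 4 times.
The number of distinct arrangements is 8!/(4!·3!) = 40320/144 = 280.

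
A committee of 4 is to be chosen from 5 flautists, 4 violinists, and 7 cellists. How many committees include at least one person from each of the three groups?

910

Total 4-person selections from all 16: C(16,4) = 1820.
Selections missing a whole group: no flautists → C(11,4) = 330; no violinists → C(12,4) = 495; no cellists → C(9,4) = 126.
Add back selections omitting two groups (i.e. drawn from a single group): C(5,4) + C(4,4) + C(7,4) = 41.
By inclusion–exclusion: 1820 − 951 + 41 = 910.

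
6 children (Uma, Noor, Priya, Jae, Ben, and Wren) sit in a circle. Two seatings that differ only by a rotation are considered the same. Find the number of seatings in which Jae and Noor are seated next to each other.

48

Treat {Jae, Noor} as one unit (2 internal orders) and seat the resulting 5 units around the table: (4)! circular arrangements.
So 2 × (4)! = 2 × 24 = 48.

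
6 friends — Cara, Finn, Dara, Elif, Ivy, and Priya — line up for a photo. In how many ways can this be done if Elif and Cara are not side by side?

Of the 6! = 720 arrangements, those with Elif and Cara adjacent number 2 × 5! = 240 (treat the pair as a block with 2 internal orders).
So 720 − 240 = 480 arrangements keep them apart.

480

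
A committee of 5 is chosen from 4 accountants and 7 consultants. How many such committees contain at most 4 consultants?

441

Split by how many consultants are chosen (0 through 4).
Sum: C(7,0)·C(4,5) + C(7,1)·C(4,4) + C(7,2)·C(4,3) + C(7,3)·C(4,2) + C(7,4)·C(4,1) = 0 + 7 + 84 + 210 + 140 = 441.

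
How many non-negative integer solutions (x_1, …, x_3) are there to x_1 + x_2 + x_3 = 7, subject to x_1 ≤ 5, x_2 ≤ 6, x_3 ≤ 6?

Ignoring the caps, the number of non-negative solutions to x_1+…+x_3 = 7 is C(9,2) = 36.
Subtract solutions that violate a single cap (substitute x_i' = x_i − (cap_i+1)): x_1 ≥ 6 gives C(3,2) = 3; x_2 ≥ 7 gives C(2,2) = 1; x_3 ≥ 7 gives C(2,2) = 1. Together 5.
No two caps can be exceeded simultaneously, so the pair terms are all 0.
By inclusion–exclusion the count is 36 − 5 + 0 = 31.

31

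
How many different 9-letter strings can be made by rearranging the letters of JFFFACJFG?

7560

JFFFACJFG has 9 letters with F appearing 4 times and J appearing twice.
Dividing 9! = 362880 by 4!·2! = 48 for the repeated letters gives 7560.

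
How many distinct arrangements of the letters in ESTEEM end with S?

Fix S in the last position and arrange the remaining 5 letters.
Those 5 letters have E appearing 3 times, giving (5)!/(3!) = 20.

20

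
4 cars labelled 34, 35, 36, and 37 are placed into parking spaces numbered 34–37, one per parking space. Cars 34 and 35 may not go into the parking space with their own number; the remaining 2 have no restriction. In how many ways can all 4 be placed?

14

Let Aᵢ (for i ∈ {34, 35}) be the placements that put car i in its forbidden parking space. Any j of these fix j positions, leaving (4−j)! ways to fill the rest, and there are C(2,j) ways to pick which j.
By inclusion–exclusion, the number of valid placements is Σ_{j=0}^{2} (−1)^j C(2,j)·(4−j)!.
Computing: 24 − 12 + 2 = 14.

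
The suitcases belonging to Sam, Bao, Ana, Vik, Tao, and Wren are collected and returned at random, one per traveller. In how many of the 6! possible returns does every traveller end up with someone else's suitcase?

265

Let Aᵢ be the assignments in which traveller i gets their own suitcase. We want the size of the complement of A₁∪…∪A_6.
By inclusion–exclusion this is Σ_{j=0}^{6} (−1)^j C(6,j)·(6−j)!.
Computing: 720 − 720 + 360 − 120 + 30 − 6 + 1 = 265.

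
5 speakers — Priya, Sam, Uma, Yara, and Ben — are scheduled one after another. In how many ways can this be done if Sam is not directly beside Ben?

There are 5! = 120 arrangements in all. If Sam and Ben are adjacent, merging them into one block gives 2·(4)! = 48 arrangements.
Complementary counting: 120 − 48 = 72.

72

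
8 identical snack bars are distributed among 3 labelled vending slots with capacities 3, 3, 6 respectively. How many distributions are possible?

13

By stars and bars, unrestricted non-negative solutions to x_1+…+x_3 = 8 number C(8+2,2) = 45.
Subtract solutions that violate a single cap (substitute x_i' = x_i − (cap_i+1)): x_1 ≥ 4 gives C(6,2) = 15; x_2 ≥ 4 gives C(6,2) = 15; x_3 ≥ 7 gives C(3,2) = 3. Together 33.
Add back pairs where two caps are both exceeded: 1 + 0 + 0 = 1.
By inclusion–exclusion the count is 45 − 33 + 1 = 13.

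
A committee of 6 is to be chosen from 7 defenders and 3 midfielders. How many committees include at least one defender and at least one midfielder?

203

Unrestricted: C(10,6) = 210 ways to pick any 6 of the 10.
Subtract selections that omit an entire group: no defenders → C(3,6) = 0; no midfielders → C(7,6) = 7.
Both groups omitted at once is impossible, so 210 − 7 = 203.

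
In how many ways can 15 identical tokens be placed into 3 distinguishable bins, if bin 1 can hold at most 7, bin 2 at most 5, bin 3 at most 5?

6

Without the upper bounds there are C(17,2) = 136 ways to split 15 among 3 bins.
Subtract solutions that violate a single cap (substitute x_i' = x_i − (cap_i+1)): x_1 ≥ 8 gives C(9,2) = 36; x_2 ≥ 6 gives C(11,2) = 55; x_3 ≥ 6 gives C(11,2) = 55. Together 146.
Add back pairs where two caps are both exceeded: 3 + 3 + 10 = 16.
By inclusion–exclusion the count is 136 − 146 + 16 = 6.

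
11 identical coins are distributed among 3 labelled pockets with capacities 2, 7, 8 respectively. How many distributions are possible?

Ignoring the caps, the number of non-negative solutions to x_1+…+x_3 = 11 is C(13,2) = 78.
Subtract solutions that violate a single cap (substitute x_i' = x_i − (cap_i+1)): x_1 ≥ 3 gives C(10,2) = 45; x_2 ≥ 8 gives C(5,2) = 10; x_3 ≥ 9 gives C(4,2) = 6. Together 61.
Add back pairs where two caps are both exceeded: 1 + 0 + 0 = 1.
By inclusion–exclusion the count is 78 − 61 + 1 = 18.

18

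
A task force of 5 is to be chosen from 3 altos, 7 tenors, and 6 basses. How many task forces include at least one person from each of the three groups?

2730

Total 5-person selections from all 16: C(16,5) = 4368.
Subtract selections that omit an entire group: no altos → C(13,5) = 1287; no tenors → C(9,5) = 126; no basses → C(10,5) = 252.
Add back selections omitting two groups (i.e. drawn from a single group): C(3,5) + C(7,5) + C(6,5) = 27.
By inclusion–exclusion: 4368 − 1665 + 27 = 2730.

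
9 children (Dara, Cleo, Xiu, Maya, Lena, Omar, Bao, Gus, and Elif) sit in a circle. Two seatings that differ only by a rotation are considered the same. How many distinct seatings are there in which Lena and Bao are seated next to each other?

Treat {Lena, Bao} as one unit (2 internal orders) and seat the resulting 8 units around the table: (7)! circular arrangements.
So 2 × (7)! = 2 × 5040 = 10080.

10080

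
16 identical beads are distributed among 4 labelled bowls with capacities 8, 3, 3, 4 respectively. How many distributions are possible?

Ignoring the caps, the number of non-negative solutions to x_1+…+x_4 = 16 is C(19,3) = 969.
Subtract solutions that violate a single cap (substitute x_i' = x_i − (cap_i+1)): x_1 ≥ 9 gives C(10,3) = 120; x_2 ≥ 4 gives C(15,3) = 455; x_3 ≥ 4 gives C(15,3) = 455; x_4 ≥ 5 gives C(14,3) = 364. Together 1394.
Add back pairs where two caps are both exceeded: 20 + 20 + 10 + 165 + 120 + 120 = 455.
Subtract triples: 0 + 0 + 0 + 20 = 20.
By inclusion–exclusion the count is 969 − 1394 + 455 − 20 = 10.

10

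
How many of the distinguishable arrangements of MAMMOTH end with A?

With the last slot taken by A, it remains to arrange the other 6 letters (MMMOTH).
Those 6 letters have M appearing 3 times, giving (6)!/(3!) = 120.

120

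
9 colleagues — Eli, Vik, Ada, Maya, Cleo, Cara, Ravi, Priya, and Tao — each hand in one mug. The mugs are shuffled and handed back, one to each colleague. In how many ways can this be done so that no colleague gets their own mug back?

Let Aᵢ be the assignments in which colleague i gets their own mug. We want the size of the complement of A₁∪…∪A_9.
By inclusion–exclusion this is Σ_{j=0}^{9} (−1)^j C(9,j)·(9−j)!.
Computing: 362880 − 362880 + 181440 − 60480 + 15120 − 3024 + 504 − 72 + 9 − 1 = 133496.

133496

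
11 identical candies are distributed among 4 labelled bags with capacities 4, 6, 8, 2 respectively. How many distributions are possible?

94

Ignoring the caps, the number of non-negative solutions to x_1+…+x_4 = 11 is C(14,3) = 364.
Subtract solutions that violate a single cap (substitute x_i' = x_i − (cap_i+1)): x_1 ≥ 5 gives C(9,3) = 84; x_2 ≥ 7 gives C(7,3) = 35; x_3 ≥ 9 gives C(5,3) = 10; x_4 ≥ 3 gives C(11,3) = 165. Together 294.
Add back pairs where two caps are both exceeded: 0 + 0 + 20 + 0 + 4 + 0 = 24.
By inclusion–exclusion the count is 364 − 294 + 24 = 94.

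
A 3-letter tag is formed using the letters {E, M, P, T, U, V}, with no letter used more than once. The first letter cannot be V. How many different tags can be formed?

100

The first letter has 6−1 = 5 choices (anything except V).
The remaining 2 letters are filled from the other 5 symbols without repetition: 5 × 4 = 20.
Total: 5 × 20 = 100.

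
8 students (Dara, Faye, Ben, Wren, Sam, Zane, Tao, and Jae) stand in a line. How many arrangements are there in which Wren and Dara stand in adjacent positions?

10080

Glue Wren and Dara into one block (2 internal orders), leaving 7 units to arrange in a row.
That gives 2 × 7! = 2 × 5040 = 10080.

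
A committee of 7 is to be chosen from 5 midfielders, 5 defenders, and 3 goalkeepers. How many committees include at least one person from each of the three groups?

Unrestricted: C(13,7) = 1716 ways to pick any 7 of the 13.
Selections missing a whole group: no midfielders → C(8,7) = 8; no defenders → C(8,7) = 8; no goalkeepers → C(10,7) = 120.
Add back selections omitting two groups (i.e. drawn from a single group): C(5,7) + C(5,7) + C(3,7) = 0.
By inclusion–exclusion: 1716 − 136 + 0 = 1580.

1580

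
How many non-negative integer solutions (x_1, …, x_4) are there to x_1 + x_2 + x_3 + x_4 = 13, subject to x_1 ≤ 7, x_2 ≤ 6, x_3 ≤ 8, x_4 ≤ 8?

350

By stars and bars, unrestricted non-negative solutions to x_1+…+x_4 = 13 number C(13+3,3) = 560.
Subtract solutions that violate a single cap (substitute x_i' = x_i − (cap_i+1)): x_1 ≥ 8 gives C(8,3) = 56; x_2 ≥ 7 gives C(9,3) = 84; x_3 ≥ 9 gives C(7,3) = 35; x_4 ≥ 9 gives C(7,3) = 35. Together 210.
No two caps can be exceeded simultaneously, so the pair terms are all 0.
By inclusion–exclusion the count is 560 − 210 + 0 = 350.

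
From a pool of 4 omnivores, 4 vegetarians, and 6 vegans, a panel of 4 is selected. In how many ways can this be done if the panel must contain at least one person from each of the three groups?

With no constraint there are C(14,4) = 1001 possible selections.
Subtract selections that omit an entire group: no omnivores → C(10,4) = 210; no vegetarians → C(10,4) = 210; no vegans → C(8,4) = 70.
Add back selections omitting two groups (i.e. drawn from a single group): C(4,4) + C(4,4) + C(6,4) = 17.
By inclusion–exclusion: 1001 − 490 + 17 = 528.

528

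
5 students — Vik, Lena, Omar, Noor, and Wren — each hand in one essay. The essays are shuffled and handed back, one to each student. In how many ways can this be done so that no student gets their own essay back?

This is the derangement count D_5: permutations of 5 items with no fixed point.
By inclusion–exclusion this is Σ_{j=0}^{5} (−1)^j C(5,j)·(5−j)!.
Computing: 120 − 120 + 60 − 20 + 5 − 1 = 44.

44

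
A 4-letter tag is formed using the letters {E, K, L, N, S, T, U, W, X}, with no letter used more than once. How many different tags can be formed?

3024

Choose and order 4 of the 9 symbols: the first letter has 9 options, the next 8, then 7, 6.
9 × 8 × 7 × 6 = 3024.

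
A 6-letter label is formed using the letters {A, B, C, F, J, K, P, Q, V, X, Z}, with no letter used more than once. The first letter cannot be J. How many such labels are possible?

302400

The first letter has 11−1 = 10 choices (anything except J).
The remaining 5 letters are filled from the other 10 symbols without repetition: 10 × 9 × 8 × 7 × 6 = 30240.
Total: 10 × 30240 = 302400.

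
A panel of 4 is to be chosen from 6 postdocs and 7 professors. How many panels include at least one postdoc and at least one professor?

665

Total 4-person selections from all 13: C(13,4) = 715.
Subtract selections that omit an entire group: no postdocs → C(7,4) = 35; no professors → C(6,4) = 15.
Both groups omitted at once is impossible, so 715 − 50 = 665.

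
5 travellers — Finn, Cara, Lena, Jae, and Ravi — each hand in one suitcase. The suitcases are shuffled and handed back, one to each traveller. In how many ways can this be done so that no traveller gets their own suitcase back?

Count assignments avoiding every fixed point. For any j of the 5 travellers fixed to their own suitcase, the other 5−j can be arranged in (5−j)! ways.
By inclusion–exclusion this is Σ_{j=0}^{5} (−1)^j C(5,j)·(5−j)!.
Computing: 120 − 120 + 60 − 20 + 5 − 1 = 44.

44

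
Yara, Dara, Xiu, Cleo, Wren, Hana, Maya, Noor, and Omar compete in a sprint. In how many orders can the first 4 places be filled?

This is an ordered selection of 4 from 9: P(9,4).
That gives 9 × 8 × 7 × 6 = 3024.

3024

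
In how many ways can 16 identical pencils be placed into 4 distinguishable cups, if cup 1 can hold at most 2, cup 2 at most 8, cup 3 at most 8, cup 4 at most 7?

Without the upper bounds there are C(19,3) = 969 ways to split 16 among 4 cups.
Subtract solutions that violate a single cap (substitute x_i' = x_i − (cap_i+1)): x_1 ≥ 3 gives C(16,3) = 560; x_2 ≥ 9 gives C(10,3) = 120; x_3 ≥ 9 gives C(10,3) = 120; x_4 ≥ 8 gives C(11,3) = 165. Together 965.
Add back pairs where two caps are both exceeded: 35 + 35 + 56 + 0 + 0 + 0 = 126.
By inclusion–exclusion the count is 969 − 965 + 126 = 130.

130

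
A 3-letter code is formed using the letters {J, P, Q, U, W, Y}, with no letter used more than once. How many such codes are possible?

120

This is a permutation of 3 out of 6: P(6,3) = 6!/3!.
6 × 5 × 4 = 120.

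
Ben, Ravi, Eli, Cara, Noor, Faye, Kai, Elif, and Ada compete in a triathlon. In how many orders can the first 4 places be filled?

3024

This is an ordered selection of 4 from 9: P(9,4).
That gives 9 × 8 × 7 × 6 = 3024.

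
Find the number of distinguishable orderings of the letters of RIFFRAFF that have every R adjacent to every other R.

Treat the 2 copies of R as a single block. The multiset to arrange is then {RR, A, F, F, F, F, I}, 7 items in all.
That gives (7)!/(4!) = 210 arrangements.

210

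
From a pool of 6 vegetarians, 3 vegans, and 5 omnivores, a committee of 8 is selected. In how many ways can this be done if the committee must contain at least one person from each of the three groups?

2828

Unrestricted: C(14,8) = 3003 ways to pick any 8 of the 14.
Subtract selections that omit an entire group: no vegetarians → C(8,8) = 1; no vegans → C(11,8) = 165; no omnivores → C(9,8) = 9.
Add back selections omitting two groups (i.e. drawn from a single group): C(6,8) + C(3,8) + C(5,8) = 0.
By inclusion–exclusion: 3003 − 175 + 0 = 2828.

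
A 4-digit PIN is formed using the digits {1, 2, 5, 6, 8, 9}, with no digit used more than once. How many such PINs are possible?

360

Choose and order 4 of the 6 symbols: the first digit has 6 options, the next 5, then 4, 3.
That product is 6 × 5 × 4 × 3 = 360.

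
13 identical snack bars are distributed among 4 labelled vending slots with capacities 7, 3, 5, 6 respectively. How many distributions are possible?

Ignoring the caps, the number of non-negative solutions to x_1+…+x_4 = 13 is C(16,3) = 560.
Subtract solutions that violate a single cap (substitute x_i' = x_i − (cap_i+1)): x_1 ≥ 8 gives C(8,3) = 56; x_2 ≥ 4 gives C(12,3) = 220; x_3 ≥ 6 gives C(10,3) = 120; x_4 ≥ 7 gives C(9,3) = 84. Together 480.
Add back pairs where two caps are both exceeded: 4 + 0 + 0 + 20 + 10 + 1 = 35.
By inclusion–exclusion the count is 560 − 480 + 35 = 115.

115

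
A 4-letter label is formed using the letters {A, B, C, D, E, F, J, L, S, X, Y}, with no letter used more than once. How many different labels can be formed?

This is a permutation of 4 out of 11: P(11,4) = 11!/7!.
That product is 11 × 10 × 9 × 8 = 7920.

7920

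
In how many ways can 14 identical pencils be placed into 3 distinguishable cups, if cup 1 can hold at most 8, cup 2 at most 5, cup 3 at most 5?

Ignoring the caps, the number of non-negative solutions to x_1+…+x_3 = 14 is C(16,2) = 120.
Subtract solutions that violate a single cap (substitute x_i' = x_i − (cap_i+1)): x_1 ≥ 9 gives C(7,2) = 21; x_2 ≥ 6 gives C(10,2) = 45; x_3 ≥ 6 gives C(10,2) = 45. Together 111.
Add back pairs where two caps are both exceeded: 0 + 0 + 6 = 6.
By inclusion–exclusion the count is 120 − 111 + 6 = 15.

15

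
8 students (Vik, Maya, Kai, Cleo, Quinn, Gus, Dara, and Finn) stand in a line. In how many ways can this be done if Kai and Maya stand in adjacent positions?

10080

Treat {Kai, Maya} as a single unit. There are 7 units to order, and the pair itself can be ordered 2 ways.
So the count is 2·(7)! = 10080.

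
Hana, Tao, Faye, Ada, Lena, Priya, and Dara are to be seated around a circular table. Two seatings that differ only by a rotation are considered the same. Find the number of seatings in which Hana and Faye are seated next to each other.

Glue Hana and Faye into a block (2 internal orders). Seating 6 units around a circle gives (5)! arrangements.
So 2 × (5)! = 2 × 120 = 240.

240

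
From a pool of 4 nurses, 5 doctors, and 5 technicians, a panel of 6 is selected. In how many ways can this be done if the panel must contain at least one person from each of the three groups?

2625

Unrestricted: C(14,6) = 3003 ways to pick any 6 of the 14.
Subtract selections that omit an entire group: no nurses → C(10,6) = 210; no doctors → C(9,6) = 84; no technicians → C(9,6) = 84.
Add back selections omitting two groups (i.e. drawn from a single group): C(4,6) + C(5,6) + C(5,6) = 0.
By inclusion–exclusion: 3003 − 378 + 0 = 2625.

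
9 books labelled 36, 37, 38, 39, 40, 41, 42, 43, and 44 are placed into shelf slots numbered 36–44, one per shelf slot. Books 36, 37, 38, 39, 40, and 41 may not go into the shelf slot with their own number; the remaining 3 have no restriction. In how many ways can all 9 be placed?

183822

Let Aᵢ (for 36 ≤ i ≤ 41) be the placements that put book i in its forbidden shelf slot. Any j of these fix j positions, leaving (9−j)! ways to fill the rest, and there are C(6,j) ways to pick which j.
By inclusion–exclusion, the number of valid placements is Σ_{j=0}^{6} (−1)^j C(6,j)·(9−j)!.
Computing: 362880 − 241920 + 75600 − 14400 + 1800 − 144 + 6 = 183822.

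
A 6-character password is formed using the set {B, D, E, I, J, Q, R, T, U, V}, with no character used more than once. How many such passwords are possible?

Choose and order 6 of the 10 symbols: the first character has 10 options, the next 9, and so on down to 5.
That product is 10 × 9 × 8 × 7 × 6 × 5 = 151200.

151200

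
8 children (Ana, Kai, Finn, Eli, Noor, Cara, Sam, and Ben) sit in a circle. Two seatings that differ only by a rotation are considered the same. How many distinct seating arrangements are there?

Around a circle, 8 distinct people have 8!/8 = (7)! = 5040 rotationally distinct seatings.

5040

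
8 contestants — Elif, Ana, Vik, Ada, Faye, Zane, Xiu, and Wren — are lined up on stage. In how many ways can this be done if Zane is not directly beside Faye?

Of the 8! = 40320 arrangements, those with Zane and Faye adjacent number 2 × 7! = 10080 (treat the pair as a block with 2 internal orders).
Complementary counting: 40320 − 10080 = 30240.

30240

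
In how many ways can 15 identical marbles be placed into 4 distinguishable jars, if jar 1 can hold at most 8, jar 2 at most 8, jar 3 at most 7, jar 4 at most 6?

364

Ignoring the caps, the number of non-negative solutions to x_1+…+x_4 = 15 is C(18,3) = 816.
Subtract solutions that violate a single cap (substitute x_i' = x_i − (cap_i+1)): x_1 ≥ 9 gives C(9,3) = 84; x_2 ≥ 9 gives C(9,3) = 84; x_3 ≥ 8 gives C(10,3) = 120; x_4 ≥ 7 gives C(11,3) = 165. Together 453.
Add back pairs where two caps are both exceeded: 0 + 0 + 0 + 0 + 0 + 1 = 1.
By inclusion–exclusion the count is 816 − 453 + 1 = 364.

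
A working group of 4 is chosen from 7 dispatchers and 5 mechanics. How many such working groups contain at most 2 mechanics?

420

Split by how many mechanics are chosen (0 through 2).
Sum: C(5,0)·C(7,4) + C(5,1)·C(7,3) + C(5,2)·C(7,2) = 35 + 175 + 210 = 420.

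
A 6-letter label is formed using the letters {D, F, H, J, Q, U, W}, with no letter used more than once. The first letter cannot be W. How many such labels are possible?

The first letter has 7−1 = 6 choices (anything except W).
The remaining 5 letters are filled from the other 6 symbols without repetition: 6 × 5 × 4 × 3 × 2 = 720.
Total: 6 × 720 = 4320.

4320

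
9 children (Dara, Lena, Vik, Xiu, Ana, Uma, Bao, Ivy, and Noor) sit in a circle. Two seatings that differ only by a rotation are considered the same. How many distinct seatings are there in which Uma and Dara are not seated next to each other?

Without the restriction there are (8)! = 40320 seatings.
Seatings with Uma beside Dara: treat them as a block with 2 internal orders, giving 2 × (7)! = 10080.
Subtracting, 40320 − 10080 = 30240.

30240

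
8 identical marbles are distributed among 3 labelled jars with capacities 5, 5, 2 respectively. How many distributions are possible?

12

Without the upper bounds there are C(10,2) = 45 ways to split 8 among 3 jars.
Subtract solutions that violate a single cap (substitute x_i' = x_i − (cap_i+1)): x_1 ≥ 6 gives C(4,2) = 6; x_2 ≥ 6 gives C(4,2) = 6; x_3 ≥ 3 gives C(7,2) = 21. Together 33.
No two caps can be exceeded simultaneously, so the pair terms are all 0.
By inclusion–exclusion the count is 45 − 33 + 0 = 12.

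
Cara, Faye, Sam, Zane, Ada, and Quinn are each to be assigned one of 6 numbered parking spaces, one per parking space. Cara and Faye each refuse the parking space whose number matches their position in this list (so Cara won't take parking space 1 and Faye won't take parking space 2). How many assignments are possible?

504

Let Aᵢ (for i ∈ {1, 2}) be the placements that put person i in their forbidden parking space. Any j of these fix j positions, leaving (6−j)! ways to fill the rest, and there are C(2,j) ways to pick which j.
By inclusion–exclusion, the number of valid placements is Σ_{j=0}^{2} (−1)^j C(2,j)·(6−j)!.
Computing: 720 − 240 + 24 = 504.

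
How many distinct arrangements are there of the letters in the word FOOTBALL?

10080

FOOTBALL has 8 letters with L appearing twice and O appearing twice.
The number of distinct arrangements is 8!/(2!·2!) = 40320/4 = 10080.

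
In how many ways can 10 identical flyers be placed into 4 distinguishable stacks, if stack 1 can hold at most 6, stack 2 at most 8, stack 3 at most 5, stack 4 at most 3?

144

By stars and bars, unrestricted non-negative solutions to x_1+…+x_4 = 10 number C(10+3,3) = 286.
Subtract solutions that violate a single cap (substitute x_i' = x_i − (cap_i+1)): x_1 ≥ 7 gives C(6,3) = 20; x_2 ≥ 9 gives C(4,3) = 4; x_3 ≥ 6 gives C(7,3) = 35; x_4 ≥ 4 gives C(9,3) = 84. Together 143.
Add back pairs where two caps are both exceeded: 0 + 0 + 0 + 0 + 0 + 1 = 1.
By inclusion–exclusion the count is 286 − 143 + 1 = 144.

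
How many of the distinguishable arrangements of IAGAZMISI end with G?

3360

With the last slot taken by G, it remains to arrange the other 8 letters (IAAZMISI).
Those 8 letters have A appearing twice and I appearing 3 times, giving (8)!/(3!·2!) = 3360.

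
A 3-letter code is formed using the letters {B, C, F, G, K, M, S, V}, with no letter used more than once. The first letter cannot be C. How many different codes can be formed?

The first letter has 8−1 = 7 choices (anything except C).
The remaining 2 letters are filled from the other 7 symbols without repetition: 7 × 6 = 42.
Total: 7 × 42 = 294.

294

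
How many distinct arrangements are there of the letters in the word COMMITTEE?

45360

COMMITTEE has 9 letters with E appearing twice, M appearing twice, and T appearing twice.
So there are 9! / (2!·2!·2!) = 45360 distinguishable arrangements.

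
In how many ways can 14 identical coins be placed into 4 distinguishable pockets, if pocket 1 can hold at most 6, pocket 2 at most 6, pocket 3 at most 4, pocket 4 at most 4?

By stars and bars, unrestricted non-negative solutions to x_1+…+x_4 = 14 number C(14+3,3) = 680.
Subtract solutions that violate a single cap (substitute x_i' = x_i − (cap_i+1)): x_1 ≥ 7 gives C(10,3) = 120; x_2 ≥ 7 gives C(10,3) = 120; x_3 ≥ 5 gives C(12,3) = 220; x_4 ≥ 5 gives C(12,3) = 220. Together 680.
Add back pairs where two caps are both exceeded: 1 + 10 + 10 + 10 + 10 + 35 = 76.
By inclusion–exclusion the count is 680 − 680 + 76 = 76.

76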